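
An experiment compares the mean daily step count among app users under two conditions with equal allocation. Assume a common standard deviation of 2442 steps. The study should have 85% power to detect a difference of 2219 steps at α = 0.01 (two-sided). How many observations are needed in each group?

For two equal groups, n per group = 2·((z_{α/2} + z_β)·σ/δ)².
z_{α/2} = 2.576; z_β = 1.036 (power 85%).
n = 2 × (3.612 × 2442 / 2219)² = 2 × 15.80 = 31.60
Round up: n = 32 per group.

32 per group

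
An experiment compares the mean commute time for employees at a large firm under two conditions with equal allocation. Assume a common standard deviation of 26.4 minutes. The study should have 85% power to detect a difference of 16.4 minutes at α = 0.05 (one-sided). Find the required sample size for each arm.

38 per group

For two equal groups, n per group = 2·((z_α + z_β)·σ/δ)².
z_α = 1.645; z_β = 1.036 (power 85%).
n = 2 × (2.681 × 26.4 / 16.4)² = 2 × 18.63 = 37.26
Round up: n = 38 per group.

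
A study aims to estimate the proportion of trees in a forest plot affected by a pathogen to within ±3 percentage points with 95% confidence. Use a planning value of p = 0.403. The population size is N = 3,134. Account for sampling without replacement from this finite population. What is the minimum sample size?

For a proportion with margin E = 0.03 at 95% confidence, z = 1.960.
n = p̂(1−p̂)(z/E)² = 0.403 × 0.597 × (1.960/0.03)² = 1026.95 — call this n₀.
Finite-population correction with N = 3,134: n = n₀ / (1 + (n₀−1)/N) = 1026.95 / 1.327 = 773.89
Round up: n = 774.

774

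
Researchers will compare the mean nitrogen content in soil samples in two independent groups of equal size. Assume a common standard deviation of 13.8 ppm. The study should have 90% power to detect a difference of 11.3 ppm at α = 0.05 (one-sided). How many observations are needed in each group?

For two equal groups, n per group = 2·((z_α + z_β)·σ/δ)².
z_α = 1.645; z_β = 1.282 (power 90%).
n = 2 × (2.927 × 13.8 / 11.3)² = 2 × 12.78 = 25.56
Round up: n = 26 per group.

26 per group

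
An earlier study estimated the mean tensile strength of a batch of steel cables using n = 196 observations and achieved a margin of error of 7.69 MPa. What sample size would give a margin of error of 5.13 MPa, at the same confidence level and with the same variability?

Margin of error scales as 1/√n, so n₂ = n₁·(E₁/E₂)².
n₂ = 196 × (7.69/5.13)² = 196 × 2.247 = 440.41
Round up: n₂ = 441.

441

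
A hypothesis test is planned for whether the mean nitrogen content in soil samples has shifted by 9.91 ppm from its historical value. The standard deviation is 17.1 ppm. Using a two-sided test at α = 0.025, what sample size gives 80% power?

For a one-sample z-test, n = ((z_{α/2} + z_β)·σ/δ)².
z_{α/2} = 2.241 (two-sided α = 0.025); z_β = 0.842 (power 80% → β = 0.2).
n = (3.083 × 17.1 / 9.91)² = 28.30
Round up: n = 29.

n = 29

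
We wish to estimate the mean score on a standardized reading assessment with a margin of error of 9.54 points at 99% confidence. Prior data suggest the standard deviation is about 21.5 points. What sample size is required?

For a mean, the margin of error is E = z·σ/√n, so n = (zσ/E)².
At 99% confidence, z = 2.576.
n = (2.576 × 21.5 / 9.54)² = 33.70
Round up: n = 34.

34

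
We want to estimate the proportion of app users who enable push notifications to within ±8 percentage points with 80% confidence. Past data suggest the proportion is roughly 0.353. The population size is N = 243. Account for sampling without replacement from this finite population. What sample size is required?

For a proportion with margin E = 0.08 at 80% confidence, z = 1.282.
n = p̂(1−p̂)(z/E)² = 0.353 × 0.647 × (1.282/0.08)² = 58.65 — call this n₀.
Finite-population correction with N = 243: n = n₀ / (1 + (n₀−1)/N) = 58.65 / 1.237 = 47.41
Round up: n = 48.

48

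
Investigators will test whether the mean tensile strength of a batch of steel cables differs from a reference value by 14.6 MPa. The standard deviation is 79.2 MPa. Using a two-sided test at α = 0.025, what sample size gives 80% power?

For a one-sample z-test, n = ((z_{α/2} + z_β)·σ/δ)².
z_{α/2} = 2.241 (two-sided α = 0.025); z_β = 0.842 (power 80% → β = 0.2).
n = (3.083 × 79.2 / 14.6)² = 279.70
Round up: n = 280.

280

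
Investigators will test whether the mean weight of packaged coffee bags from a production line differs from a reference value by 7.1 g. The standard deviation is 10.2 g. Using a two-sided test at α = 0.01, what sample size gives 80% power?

For a one-sample z-test, n = ((z_{α/2} + z_β)·σ/δ)².
z_{α/2} = 2.576 (two-sided α = 0.01); z_β = 0.842 (power 80% → β = 0.2).
n = (3.418 × 10.2 / 7.1)² = 24.11
Round up: n = 25.

25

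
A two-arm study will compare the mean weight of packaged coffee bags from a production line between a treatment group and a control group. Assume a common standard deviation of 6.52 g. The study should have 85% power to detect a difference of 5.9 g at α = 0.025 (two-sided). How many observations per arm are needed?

For two equal groups, n per group = 2·((z_{α/2} + z_β)·σ/δ)².
z_{α/2} = 2.241; z_β = 1.036 (power 85%).
n = 2 × (3.277 × 6.52 / 5.9)² = 2 × 13.11 = 26.22
Round up: n = 27 per group.

27 per group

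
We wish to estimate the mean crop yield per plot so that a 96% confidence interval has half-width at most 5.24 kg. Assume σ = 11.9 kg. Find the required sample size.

n = 22

For a mean, the margin of error is E = z·σ/√n, so n = (zσ/E)².
At 96% confidence, z = 2.054.
n = (2.054 × 11.9 / 5.24)² = 21.76
Round up: n = 22.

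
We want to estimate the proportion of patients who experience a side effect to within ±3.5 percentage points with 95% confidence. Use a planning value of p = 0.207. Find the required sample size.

n = 515

For a proportion with margin E = 0.035 at 95% confidence, z = 1.960.
n = p̂(1−p̂)(z/E)² = 0.207 × 0.793 × (1.960/0.035)² = 514.78
Round up: n = 515.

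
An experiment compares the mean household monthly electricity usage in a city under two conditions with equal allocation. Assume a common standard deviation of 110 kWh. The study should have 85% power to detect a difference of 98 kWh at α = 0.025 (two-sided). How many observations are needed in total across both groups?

56 total

For two equal groups, n per group = 2·((z_{α/2} + z_β)·σ/δ)².
z_{α/2} = 2.241; z_β = 1.036 (power 85%).
n = 2 × (3.277 × 110 / 98)² = 2 × 13.53 = 27.06
Round up: n = 28 per group.
Total across both groups: 2 × 28 = 56.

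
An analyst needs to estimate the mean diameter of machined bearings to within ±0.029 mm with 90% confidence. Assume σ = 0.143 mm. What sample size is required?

66

For a mean, the margin of error is E = z·σ/√n, so n = (zσ/E)².
At 90% confidence, z = 1.645.
n = (1.645 × 0.143 / 0.029)² = 65.80
Round up: n = 66.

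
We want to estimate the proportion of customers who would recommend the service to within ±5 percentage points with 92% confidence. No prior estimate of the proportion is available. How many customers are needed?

For a proportion with margin E = 0.05 at 92% confidence, z = 1.751.
With no prior estimate, use p = 0.5, which maximizes p(1−p) at 0.25.
n = 0.25 × (z/E)² = 0.25 × (1.751/0.05)² = 306.60
Round up: n = 307.

307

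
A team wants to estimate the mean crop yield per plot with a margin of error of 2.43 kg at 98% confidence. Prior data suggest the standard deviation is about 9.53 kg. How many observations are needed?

84

For a mean, the margin of error is E = z·σ/√n, so n = (zσ/E)².
At 98% confidence, z = 2.326.
n = (2.326 × 9.53 / 2.43)² = 83.21
Round up: n = 84.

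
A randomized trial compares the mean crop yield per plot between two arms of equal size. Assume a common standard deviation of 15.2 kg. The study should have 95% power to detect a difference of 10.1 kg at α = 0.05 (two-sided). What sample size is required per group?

For two equal groups, n per group = 2·((z_{α/2} + z_β)·σ/δ)².
z_{α/2} = 1.960; z_β = 1.645 (power 95%).
n = 2 × (3.605 × 15.2 / 10.1)² = 2 × 29.43 = 58.86
Round up: n = 59 per group.

59 per group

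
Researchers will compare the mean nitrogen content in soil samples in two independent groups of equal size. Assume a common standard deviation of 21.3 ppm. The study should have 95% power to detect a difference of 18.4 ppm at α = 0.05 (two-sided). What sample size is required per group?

35 per group

For two equal groups, n per group = 2·((z_{α/2} + z_β)·σ/δ)².
z_{α/2} = 1.960; z_β = 1.645 (power 95%).
n = 2 × (3.605 × 21.3 / 18.4)² = 2 × 17.42 = 34.84
Round up: n = 35 per group.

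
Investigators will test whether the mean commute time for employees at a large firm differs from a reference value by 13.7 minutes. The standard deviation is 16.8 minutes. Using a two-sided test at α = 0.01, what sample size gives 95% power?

27

For a one-sample z-test, n = ((z_{α/2} + z_β)·σ/δ)².
z_{α/2} = 2.576 (two-sided α = 0.01); z_β = 1.645 (power 95% → β = 0.05).
n = (4.221 × 16.8 / 13.7)² = 26.79
Round up: n = 27.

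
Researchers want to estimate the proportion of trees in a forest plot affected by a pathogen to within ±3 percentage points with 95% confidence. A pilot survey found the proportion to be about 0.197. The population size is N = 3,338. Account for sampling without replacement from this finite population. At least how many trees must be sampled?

562

For a proportion with margin E = 0.03 at 95% confidence, z = 1.960.
n = p̂(1−p̂)(z/E)² = 0.197 × 0.803 × (1.960/0.03)² = 675.23 — call this n₀.
Finite-population correction with N = 3,338: n = n₀ / (1 + (n₀−1)/N) = 675.23 / 1.202 = 561.76
Round up: n = 562.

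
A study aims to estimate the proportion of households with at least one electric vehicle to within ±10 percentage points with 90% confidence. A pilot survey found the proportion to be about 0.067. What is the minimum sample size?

For a proportion with margin E = 0.1 at 90% confidence, z = 1.645.
n = p̂(1−p̂)(z/E)² = 0.067 × 0.933 × (1.645/0.1)² = 16.92
Round up: n = 17.

n = 17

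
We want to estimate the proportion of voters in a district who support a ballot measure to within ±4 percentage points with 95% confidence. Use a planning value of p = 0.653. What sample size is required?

545

For a proportion with margin E = 0.04 at 95% confidence, z = 1.960.
n = p̂(1−p̂)(z/E)² = 0.653 × 0.347 × (1.960/0.04)² = 544.04
Round up: n = 545.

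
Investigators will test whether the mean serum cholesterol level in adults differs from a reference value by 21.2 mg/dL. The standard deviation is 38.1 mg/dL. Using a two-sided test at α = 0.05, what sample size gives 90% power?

For a one-sample z-test, n = ((z_{α/2} + z_β)·σ/δ)².
z_{α/2} = 1.960 (two-sided α = 0.05); z_β = 1.282 (power 90% → β = 0.1).
n = (3.242 × 38.1 / 21.2)² = 33.95
Round up: n = 34.

34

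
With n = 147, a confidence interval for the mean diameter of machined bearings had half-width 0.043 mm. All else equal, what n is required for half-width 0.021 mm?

Margin of error scales as 1/√n, so n₂ = n₁·(E₁/E₂)².
n₂ = 147 × (0.043/0.021)² = 147 × 4.193 = 616.37
Round up: n₂ = 617.

n = 617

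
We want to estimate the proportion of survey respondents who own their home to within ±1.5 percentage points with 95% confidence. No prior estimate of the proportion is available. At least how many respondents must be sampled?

4269

For a proportion with margin E = 0.015 at 95% confidence, z = 1.960.
With no prior estimate, use p = 0.5, which maximizes p(1−p) at 0.25.
n = 0.25 × (z/E)² = 0.25 × (1.960/0.015)² = 4268.44
Round up: n = 4269.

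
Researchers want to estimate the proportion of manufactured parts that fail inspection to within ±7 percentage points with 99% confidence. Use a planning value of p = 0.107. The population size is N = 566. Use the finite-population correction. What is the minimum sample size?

106

For a proportion with margin E = 0.07 at 99% confidence, z = 2.576.
n = p̂(1−p̂)(z/E)² = 0.107 × 0.893 × (2.576/0.07)² = 129.40 — call this n₀.
Finite-population correction with N = 566: n = n₀ / (1 + (n₀−1)/N) = 129.40 / 1.227 = 105.46
Round up: n = 106.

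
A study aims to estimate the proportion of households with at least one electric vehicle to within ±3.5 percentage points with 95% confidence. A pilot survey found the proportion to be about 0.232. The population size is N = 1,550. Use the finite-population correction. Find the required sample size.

411

For a proportion with margin E = 0.035 at 95% confidence, z = 1.960.
n = p̂(1−p̂)(z/E)² = 0.232 × 0.768 × (1.960/0.035)² = 558.76 — call this n₀.
Finite-population correction with N = 1,550: n = n₀ / (1 + (n₀−1)/N) = 558.76 / 1.36 = 410.85
Round up: n = 411.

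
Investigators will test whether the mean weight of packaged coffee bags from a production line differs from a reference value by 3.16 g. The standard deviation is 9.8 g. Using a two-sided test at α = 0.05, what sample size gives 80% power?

76

For a one-sample z-test, n = ((z_{α/2} + z_β)·σ/δ)².
z_{α/2} = 1.960 (two-sided α = 0.05); z_β = 0.842 (power 80% → β = 0.2).
n = (2.802 × 9.8 / 3.16)² = 75.51
Round up: n = 76.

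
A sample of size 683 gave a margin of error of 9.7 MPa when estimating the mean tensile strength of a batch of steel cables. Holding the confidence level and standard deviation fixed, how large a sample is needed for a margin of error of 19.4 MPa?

171

Margin of error scales as 1/√n, so n₂ = n₁·(E₁/E₂)².
n₂ = 683 × (9.7/19.4)² = 683 × 0.25 = 170.75
Round up: n₂ = 171.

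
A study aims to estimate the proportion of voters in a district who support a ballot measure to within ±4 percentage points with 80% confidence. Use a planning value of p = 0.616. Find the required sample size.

For a proportion with margin E = 0.04 at 80% confidence, z = 1.282.
n = p̂(1−p̂)(z/E)² = 0.616 × 0.384 × (1.282/0.04)² = 242.98
Round up: n = 243.

n = 243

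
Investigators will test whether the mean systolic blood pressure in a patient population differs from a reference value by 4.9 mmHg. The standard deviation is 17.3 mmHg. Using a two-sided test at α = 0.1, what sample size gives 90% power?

For a one-sample z-test, n = ((z_{α/2} + z_β)·σ/δ)².
z_{α/2} = 1.645 (two-sided α = 0.1); z_β = 1.282 (power 90% → β = 0.1).
n = (2.927 × 17.3 / 4.9)² = 106.79
Round up: n = 107.

107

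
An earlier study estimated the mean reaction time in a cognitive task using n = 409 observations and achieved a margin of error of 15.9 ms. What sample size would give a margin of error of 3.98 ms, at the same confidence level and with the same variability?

Margin of error scales as 1/√n, so n₂ = n₁·(E₁/E₂)².
n₂ = 409 × (15.9/3.98)² = 409 × 15.96 = 6527.64
Round up: n₂ = 6528.

6528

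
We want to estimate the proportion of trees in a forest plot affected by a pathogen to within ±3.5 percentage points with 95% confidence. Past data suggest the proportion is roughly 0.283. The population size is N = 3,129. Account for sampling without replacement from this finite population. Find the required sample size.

529

For a proportion with margin E = 0.035 at 95% confidence, z = 1.960.
n = p̂(1−p̂)(z/E)² = 0.283 × 0.717 × (1.960/0.035)² = 636.33 — call this n₀.
Finite-population correction with N = 3,129: n = n₀ / (1 + (n₀−1)/N) = 636.33 / 1.203 = 528.95
Round up: n = 529.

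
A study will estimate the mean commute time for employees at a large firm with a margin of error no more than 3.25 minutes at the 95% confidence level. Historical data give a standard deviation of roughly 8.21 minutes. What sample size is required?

For a mean, the margin of error is E = z·σ/√n, so n = (zσ/E)².
At 95% confidence, z = 1.960.
n = (1.960 × 8.21 / 3.25)² = 24.51
Round up: n = 25.

n = 25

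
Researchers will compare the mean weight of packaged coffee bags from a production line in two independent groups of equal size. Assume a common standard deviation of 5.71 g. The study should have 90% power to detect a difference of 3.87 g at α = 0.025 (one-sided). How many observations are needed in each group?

46 per group

For two equal groups, n per group = 2·((z_α + z_β)·σ/δ)².
z_α = 1.960; z_β = 1.282 (power 90%).
n = 2 × (3.242 × 5.71 / 3.87)² = 2 × 22.88 = 45.76
Round up: n = 46 per group.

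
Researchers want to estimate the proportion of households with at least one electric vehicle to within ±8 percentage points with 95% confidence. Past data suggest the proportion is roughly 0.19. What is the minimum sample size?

For a proportion with margin E = 0.08 at 95% confidence, z = 1.960.
n = p̂(1−p̂)(z/E)² = 0.19 × 0.81 × (1.960/0.08)² = 92.38
Round up: n = 93.

93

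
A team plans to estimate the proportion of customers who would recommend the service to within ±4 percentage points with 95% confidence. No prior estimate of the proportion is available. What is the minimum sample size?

601

For a proportion with margin E = 0.04 at 95% confidence, z = 1.960.
With no prior estimate, use p = 0.5, which maximizes p(1−p) at 0.25.
n = 0.25 × (z/E)² = 0.25 × (1.960/0.04)² = 600.25
Round up: n = 601.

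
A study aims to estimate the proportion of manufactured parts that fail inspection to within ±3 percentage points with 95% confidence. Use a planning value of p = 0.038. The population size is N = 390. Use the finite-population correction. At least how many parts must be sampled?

For a proportion with margin E = 0.03 at 95% confidence, z = 1.960.
n = p̂(1−p̂)(z/E)² = 0.038 × 0.962 × (1.960/0.03)² = 156.04 — call this n₀.
Finite-population correction with N = 390: n = n₀ / (1 + (n₀−1)/N) = 156.04 / 1.398 = 111.62
Round up: n = 112.

112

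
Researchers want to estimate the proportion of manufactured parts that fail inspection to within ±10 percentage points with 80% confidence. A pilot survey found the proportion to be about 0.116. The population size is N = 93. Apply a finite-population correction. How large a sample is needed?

For a proportion with margin E = 0.1 at 80% confidence, z = 1.282.
n = p̂(1−p̂)(z/E)² = 0.116 × 0.884 × (1.282/0.1)² = 16.85 — call this n₀.
Finite-population correction with N = 93: n = n₀ / (1 + (n₀−1)/N) = 16.85 / 1.17 = 14.40
Round up: n = 15.

15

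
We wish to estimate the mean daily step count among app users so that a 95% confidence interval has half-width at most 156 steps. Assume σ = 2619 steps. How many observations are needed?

For a mean, the margin of error is E = z·σ/√n, so n = (zσ/E)².
At 95% confidence, z = 1.960.
n = (1.960 × 2619 / 156)² = 1082.76
Round up: n = 1083.

n = 1083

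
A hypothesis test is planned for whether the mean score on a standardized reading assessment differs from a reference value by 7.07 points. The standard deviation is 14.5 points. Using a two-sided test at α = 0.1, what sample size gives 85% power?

For a one-sample z-test, n = ((z_{α/2} + z_β)·σ/δ)².
z_{α/2} = 1.645 (two-sided α = 0.1); z_β = 1.036 (power 85% → β = 0.15).
n = (2.681 × 14.5 / 7.07)² = 30.23
Round up: n = 31.

31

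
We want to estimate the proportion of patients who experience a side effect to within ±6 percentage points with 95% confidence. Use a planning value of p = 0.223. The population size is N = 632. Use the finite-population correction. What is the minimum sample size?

For a proportion with margin E = 0.06 at 95% confidence, z = 1.960.
n = p̂(1−p̂)(z/E)² = 0.223 × 0.777 × (1.960/0.06)² = 184.90 — call this n₀.
Finite-population correction with N = 632: n = n₀ / (1 + (n₀−1)/N) = 184.90 / 1.291 = 143.22
Round up: n = 144.

144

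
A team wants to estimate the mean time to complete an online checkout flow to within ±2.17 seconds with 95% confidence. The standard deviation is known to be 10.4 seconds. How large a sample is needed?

89

For a mean, the margin of error is E = z·σ/√n, so n = (zσ/E)².
At 95% confidence, z = 1.960.
n = (1.960 × 10.4 / 2.17)² = 88.24
Round up: n = 89.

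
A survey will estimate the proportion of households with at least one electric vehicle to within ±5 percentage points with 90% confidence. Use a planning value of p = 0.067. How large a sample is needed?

For a proportion with margin E = 0.05 at 90% confidence, z = 1.645.
n = p̂(1−p̂)(z/E)² = 0.067 × 0.933 × (1.645/0.05)² = 67.66
Round up: n = 68.

n = 68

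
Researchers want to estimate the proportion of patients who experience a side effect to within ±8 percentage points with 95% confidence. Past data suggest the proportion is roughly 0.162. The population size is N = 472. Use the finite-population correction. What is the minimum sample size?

For a proportion with margin E = 0.08 at 95% confidence, z = 1.960.
n = p̂(1−p̂)(z/E)² = 0.162 × 0.838 × (1.960/0.08)² = 81.49 — call this n₀.
Finite-population correction with N = 472: n = n₀ / (1 + (n₀−1)/N) = 81.49 / 1.171 = 69.59
Round up: n = 70.

70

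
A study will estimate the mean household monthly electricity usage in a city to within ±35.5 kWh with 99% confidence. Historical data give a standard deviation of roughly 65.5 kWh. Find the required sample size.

23

For a mean, the margin of error is E = z·σ/√n, so n = (zσ/E)².
At 99% confidence, z = 2.576.
n = (2.576 × 65.5 / 35.5)² = 22.59
Round up: n = 23.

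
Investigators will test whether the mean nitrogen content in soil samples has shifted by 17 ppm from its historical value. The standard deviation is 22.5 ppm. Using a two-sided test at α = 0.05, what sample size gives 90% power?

19

For a one-sample z-test, n = ((z_{α/2} + z_β)·σ/δ)².
z_{α/2} = 1.960 (two-sided α = 0.05); z_β = 1.282 (power 90% → β = 0.1).
n = (3.242 × 22.5 / 17)² = 18.41
Round up: n = 19.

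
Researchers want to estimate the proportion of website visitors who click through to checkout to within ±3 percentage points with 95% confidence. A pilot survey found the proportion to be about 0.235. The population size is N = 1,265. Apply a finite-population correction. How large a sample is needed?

n = 478

For a proportion with margin E = 0.03 at 95% confidence, z = 1.960.
n = p̂(1−p̂)(z/E)² = 0.235 × 0.765 × (1.960/0.03)² = 767.36 — call this n₀.
Finite-population correction with N = 1,265: n = n₀ / (1 + (n₀−1)/N) = 767.36 / 1.606 = 477.81
Round up: n = 478.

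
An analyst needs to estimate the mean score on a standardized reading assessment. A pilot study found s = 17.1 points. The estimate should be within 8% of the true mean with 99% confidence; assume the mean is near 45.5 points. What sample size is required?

147

For a mean, the margin of error is E = z·σ/√n, so n = (zσ/E)².
At 99% confidence, z = 2.576.
E = 8% of 45.5 = 3.64 points.
n = (2.576 × 17.1 / 3.64)² = 146.45
Round up: n = 147.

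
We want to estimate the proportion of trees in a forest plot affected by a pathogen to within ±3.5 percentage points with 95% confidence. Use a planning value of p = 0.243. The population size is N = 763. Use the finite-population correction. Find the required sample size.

For a proportion with margin E = 0.035 at 95% confidence, z = 1.960.
n = p̂(1−p̂)(z/E)² = 0.243 × 0.757 × (1.960/0.035)² = 576.87 — call this n₀.
Finite-population correction with N = 763: n = n₀ / (1 + (n₀−1)/N) = 576.87 / 1.755 = 328.70
Round up: n = 329.

329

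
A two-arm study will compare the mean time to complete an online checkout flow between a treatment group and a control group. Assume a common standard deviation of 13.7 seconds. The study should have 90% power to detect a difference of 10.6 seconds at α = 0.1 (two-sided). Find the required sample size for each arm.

For two equal groups, n per group = 2·((z_{α/2} + z_β)·σ/δ)².
z_{α/2} = 1.645; z_β = 1.282 (power 90%).
n = 2 × (2.927 × 13.7 / 10.6)² = 2 × 14.31 = 28.62
Round up: n = 29 per group.

29 per group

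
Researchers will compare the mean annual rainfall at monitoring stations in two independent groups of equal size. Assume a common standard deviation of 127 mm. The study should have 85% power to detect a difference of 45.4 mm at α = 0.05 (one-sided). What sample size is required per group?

For two equal groups, n per group = 2·((z_α + z_β)·σ/δ)².
z_α = 1.645; z_β = 1.036 (power 85%).
n = 2 × (2.681 × 127 / 45.4)² = 2 × 56.25 = 112.50
Round up: n = 113 per group.

113 per group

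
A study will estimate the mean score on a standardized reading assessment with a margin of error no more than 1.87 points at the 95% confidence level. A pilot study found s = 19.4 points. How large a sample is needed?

414

For a mean, the margin of error is E = z·σ/√n, so n = (zσ/E)².
At 95% confidence, z = 1.960.
n = (1.960 × 19.4 / 1.87)² = 413.46
Round up: n = 414.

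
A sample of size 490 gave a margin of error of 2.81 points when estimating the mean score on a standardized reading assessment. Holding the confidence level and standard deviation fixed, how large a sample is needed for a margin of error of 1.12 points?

Margin of error scales as 1/√n, so n₂ = n₁·(E₁/E₂)².
n₂ = 490 × (2.81/1.12)² = 490 × 6.295 = 3084.55
Round up: n₂ = 3085.

n = 3085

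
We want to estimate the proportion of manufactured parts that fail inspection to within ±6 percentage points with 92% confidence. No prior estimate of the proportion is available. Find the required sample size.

For a proportion with margin E = 0.06 at 92% confidence, z = 1.751.
With no prior estimate, use p = 0.5, which maximizes p(1−p) at 0.25.
n = 0.25 × (z/E)² = 0.25 × (1.751/0.06)² = 212.92
Round up: n = 213.

213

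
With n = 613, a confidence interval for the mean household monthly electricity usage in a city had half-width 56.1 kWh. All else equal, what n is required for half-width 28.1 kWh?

Margin of error scales as 1/√n, so n₂ = n₁·(E₁/E₂)².
n₂ = 613 × (56.1/28.1)² = 613 × 3.986 = 2443.42
Round up: n₂ = 2444.

2444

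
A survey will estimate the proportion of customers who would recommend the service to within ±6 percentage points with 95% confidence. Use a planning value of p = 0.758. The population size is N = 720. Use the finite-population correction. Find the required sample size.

155

For a proportion with margin E = 0.06 at 95% confidence, z = 1.960.
n = p̂(1−p̂)(z/E)² = 0.758 × 0.242 × (1.960/0.06)² = 195.75 — call this n₀.
Finite-population correction with N = 720: n = n₀ / (1 + (n₀−1)/N) = 195.75 / 1.27 = 154.13
Round up: n = 155.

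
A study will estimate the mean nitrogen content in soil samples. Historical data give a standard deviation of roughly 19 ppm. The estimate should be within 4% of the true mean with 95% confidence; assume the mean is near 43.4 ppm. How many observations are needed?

For a mean, the margin of error is E = z·σ/√n, so n = (zσ/E)².
At 95% confidence, z = 1.960.
E = 4% of 43.4 = 1.736 ppm.
n = (1.960 × 19 / 1.736)² = 460.17
Round up: n = 461.

461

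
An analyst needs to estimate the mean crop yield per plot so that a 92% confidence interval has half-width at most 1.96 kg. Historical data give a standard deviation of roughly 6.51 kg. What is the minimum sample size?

34

For a mean, the margin of error is E = z·σ/√n, so n = (zσ/E)².
At 92% confidence, z = 1.751.
n = (1.751 × 6.51 / 1.96)² = 33.82
Round up: n = 34.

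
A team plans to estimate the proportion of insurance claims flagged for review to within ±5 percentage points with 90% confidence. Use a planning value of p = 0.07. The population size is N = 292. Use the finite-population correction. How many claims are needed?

For a proportion with margin E = 0.05 at 90% confidence, z = 1.645.
n = p̂(1−p̂)(z/E)² = 0.07 × 0.93 × (1.645/0.05)² = 70.46 — call this n₀.
Finite-population correction with N = 292: n = n₀ / (1 + (n₀−1)/N) = 70.46 / 1.238 = 56.91
Round up: n = 57.

57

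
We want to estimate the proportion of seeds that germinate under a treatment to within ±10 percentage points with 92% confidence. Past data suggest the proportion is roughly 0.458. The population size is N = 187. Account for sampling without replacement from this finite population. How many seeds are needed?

For a proportion with margin E = 0.1 at 92% confidence, z = 1.751.
n = p̂(1−p̂)(z/E)² = 0.458 × 0.542 × (1.751/0.1)² = 76.11 — call this n₀.
Finite-population correction with N = 187: n = n₀ / (1 + (n₀−1)/N) = 76.11 / 1.402 = 54.29
Round up: n = 55.

55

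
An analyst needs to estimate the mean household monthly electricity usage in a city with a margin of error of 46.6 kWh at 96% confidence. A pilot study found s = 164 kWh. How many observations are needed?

53

For a mean, the margin of error is E = z·σ/√n, so n = (zσ/E)².
At 96% confidence, z = 2.054.
n = (2.054 × 164 / 46.6)² = 52.25
Round up: n = 53.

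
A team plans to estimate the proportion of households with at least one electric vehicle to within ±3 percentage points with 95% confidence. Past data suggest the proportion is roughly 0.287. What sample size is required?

874

For a proportion with margin E = 0.03 at 95% confidence, z = 1.960.
n = p̂(1−p̂)(z/E)² = 0.287 × 0.713 × (1.960/0.03)² = 873.46
Round up: n = 874.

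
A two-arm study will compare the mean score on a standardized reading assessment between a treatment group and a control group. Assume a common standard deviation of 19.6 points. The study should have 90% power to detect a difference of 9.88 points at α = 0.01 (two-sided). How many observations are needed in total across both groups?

For two equal groups, n per group = 2·((z_{α/2} + z_β)·σ/δ)².
z_{α/2} = 2.576; z_β = 1.282 (power 90%).
n = 2 × (3.858 × 19.6 / 9.88)² = 2 × 58.58 = 117.16
Round up: n = 118 per group.
Total across both groups: 2 × 118 = 236.

236 total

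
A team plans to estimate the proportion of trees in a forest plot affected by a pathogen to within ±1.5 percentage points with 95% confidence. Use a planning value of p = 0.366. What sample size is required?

3962

For a proportion with margin E = 0.015 at 95% confidence, z = 1.960.
n = p̂(1−p̂)(z/E)² = 0.366 × 0.634 × (1.960/0.015)² = 3961.87
Round up: n = 3962.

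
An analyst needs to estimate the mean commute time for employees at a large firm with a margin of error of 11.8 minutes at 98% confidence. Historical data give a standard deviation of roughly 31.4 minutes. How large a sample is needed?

39

For a mean, the margin of error is E = z·σ/√n, so n = (zσ/E)².
At 98% confidence, z = 2.326.
n = (2.326 × 31.4 / 11.8)² = 38.31
Round up: n = 39.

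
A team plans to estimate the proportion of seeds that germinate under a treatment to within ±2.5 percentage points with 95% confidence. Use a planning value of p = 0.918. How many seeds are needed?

For a proportion with margin E = 0.025 at 95% confidence, z = 1.960.
n = p̂(1−p̂)(z/E)² = 0.918 × 0.082 × (1.960/0.025)² = 462.69
Round up: n = 463.

n = 463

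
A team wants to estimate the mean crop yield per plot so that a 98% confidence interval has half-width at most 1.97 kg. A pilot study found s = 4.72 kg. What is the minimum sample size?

n = 32

For a mean, the margin of error is E = z·σ/√n, so n = (zσ/E)².
At 98% confidence, z = 2.326.
n = (2.326 × 4.72 / 1.97)² = 31.06
Round up: n = 32.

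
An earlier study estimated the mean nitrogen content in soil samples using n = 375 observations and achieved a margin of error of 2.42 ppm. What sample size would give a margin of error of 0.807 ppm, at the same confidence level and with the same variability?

Margin of error scales as 1/√n, so n₂ = n₁·(E₁/E₂)².
n₂ = 375 × (2.42/0.807)² = 375 × 8.993 = 3372.38
Round up: n₂ = 3373.

3373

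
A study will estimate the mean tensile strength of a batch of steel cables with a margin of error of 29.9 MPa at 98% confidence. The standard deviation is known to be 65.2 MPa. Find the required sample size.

26

For a mean, the margin of error is E = z·σ/√n, so n = (zσ/E)².
At 98% confidence, z = 2.326.
n = (2.326 × 65.2 / 29.9)² = 25.73
Round up: n = 26.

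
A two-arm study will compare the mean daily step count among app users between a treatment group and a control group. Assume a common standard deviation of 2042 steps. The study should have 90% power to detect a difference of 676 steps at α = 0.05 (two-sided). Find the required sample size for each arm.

192 per group

For two equal groups, n per group = 2·((z_{α/2} + z_β)·σ/δ)².
z_{α/2} = 1.960; z_β = 1.282 (power 90%).
n = 2 × (3.242 × 2042 / 676)² = 2 × 95.91 = 191.82
Round up: n = 192 per group.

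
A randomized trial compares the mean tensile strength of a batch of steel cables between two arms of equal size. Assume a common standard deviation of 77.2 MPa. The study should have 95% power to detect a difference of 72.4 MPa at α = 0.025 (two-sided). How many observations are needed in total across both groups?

70 total

For two equal groups, n per group = 2·((z_{α/2} + z_β)·σ/δ)².
z_{α/2} = 2.241; z_β = 1.645 (power 95%).
n = 2 × (3.886 × 77.2 / 72.4)² = 2 × 17.17 = 34.34
Round up: n = 35 per group.
Total across both groups: 2 × 35 = 70.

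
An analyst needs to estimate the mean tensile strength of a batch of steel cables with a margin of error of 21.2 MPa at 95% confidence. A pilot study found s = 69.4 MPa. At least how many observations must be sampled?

42

For a mean, the margin of error is E = z·σ/√n, so n = (zσ/E)².
At 95% confidence, z = 1.960.
n = (1.960 × 69.4 / 21.2)² = 41.17
Round up: n = 42.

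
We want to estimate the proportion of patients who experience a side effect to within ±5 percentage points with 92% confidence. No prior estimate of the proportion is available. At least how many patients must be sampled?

For a proportion with margin E = 0.05 at 92% confidence, z = 1.751.
With no prior estimate, use p = 0.5, which maximizes p(1−p) at 0.25.
n = 0.25 × (z/E)² = 0.25 × (1.751/0.05)² = 306.60
Round up: n = 307.

307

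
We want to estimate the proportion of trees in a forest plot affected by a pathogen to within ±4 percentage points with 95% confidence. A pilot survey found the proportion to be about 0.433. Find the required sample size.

For a proportion with margin E = 0.04 at 95% confidence, z = 1.960.
n = p̂(1−p̂)(z/E)² = 0.433 × 0.567 × (1.960/0.04)² = 589.47
Round up: n = 590.

590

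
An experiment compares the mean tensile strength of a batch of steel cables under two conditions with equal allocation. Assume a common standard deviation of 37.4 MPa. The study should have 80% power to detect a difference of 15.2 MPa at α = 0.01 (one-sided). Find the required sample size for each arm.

For two equal groups, n per group = 2·((z_α + z_β)·σ/δ)².
z_α = 2.326; z_β = 0.842 (power 80%).
n = 2 × (3.168 × 37.4 / 15.2)² = 2 × 60.76 = 121.52
Round up: n = 122 per group.

122 per group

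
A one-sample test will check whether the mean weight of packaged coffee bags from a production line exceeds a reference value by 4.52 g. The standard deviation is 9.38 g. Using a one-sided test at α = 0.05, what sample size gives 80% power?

For a one-sample z-test, n = ((z_α + z_β)·σ/δ)².
z_α = 1.645 (one-sided α = 0.05); z_β = 0.842 (power 80% → β = 0.2).
n = (2.487 × 9.38 / 4.52)² = 26.64
Round up: n = 27.

n = 27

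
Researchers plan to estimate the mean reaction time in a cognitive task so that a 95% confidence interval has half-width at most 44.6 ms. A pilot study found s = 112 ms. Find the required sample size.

n = 25

For a mean, the margin of error is E = z·σ/√n, so n = (zσ/E)².
At 95% confidence, z = 1.960.
n = (1.960 × 112 / 44.6)² = 24.23
Round up: n = 25.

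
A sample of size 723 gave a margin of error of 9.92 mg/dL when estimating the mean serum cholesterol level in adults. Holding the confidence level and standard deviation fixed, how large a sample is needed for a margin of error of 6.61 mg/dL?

1629

Margin of error scales as 1/√n, so n₂ = n₁·(E₁/E₂)².
n₂ = 723 × (9.92/6.61)² = 723 × 2.252 = 1628.20
Round up: n₂ = 1629.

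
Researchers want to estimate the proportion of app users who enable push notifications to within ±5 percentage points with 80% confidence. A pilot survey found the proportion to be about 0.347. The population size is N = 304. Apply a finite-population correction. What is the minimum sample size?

For a proportion with margin E = 0.05 at 80% confidence, z = 1.282.
n = p̂(1−p̂)(z/E)² = 0.347 × 0.653 × (1.282/0.05)² = 148.96 — call this n₀.
Finite-population correction with N = 304: n = n₀ / (1 + (n₀−1)/N) = 148.96 / 1.487 = 100.17
Round up: n = 101.

101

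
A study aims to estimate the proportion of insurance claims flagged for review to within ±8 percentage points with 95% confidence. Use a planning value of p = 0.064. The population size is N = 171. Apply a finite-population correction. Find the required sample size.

30

For a proportion with margin E = 0.08 at 95% confidence, z = 1.960.
n = p̂(1−p̂)(z/E)² = 0.064 × 0.936 × (1.960/0.08)² = 35.96 — call this n₀.
Finite-population correction with N = 171: n = n₀ / (1 + (n₀−1)/N) = 35.96 / 1.204 = 29.87
Round up: n = 30.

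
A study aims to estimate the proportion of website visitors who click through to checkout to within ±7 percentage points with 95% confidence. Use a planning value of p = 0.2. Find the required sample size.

For a proportion with margin E = 0.07 at 95% confidence, z = 1.960.
n = p̂(1−p̂)(z/E)² = 0.2 × 0.8 × (1.960/0.07)² = 125.44
Round up: n = 126.

126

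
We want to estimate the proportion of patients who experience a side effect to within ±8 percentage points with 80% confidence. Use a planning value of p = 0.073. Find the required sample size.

For a proportion with margin E = 0.08 at 80% confidence, z = 1.282.
n = p̂(1−p̂)(z/E)² = 0.073 × 0.927 × (1.282/0.08)² = 17.38
Round up: n = 18.

18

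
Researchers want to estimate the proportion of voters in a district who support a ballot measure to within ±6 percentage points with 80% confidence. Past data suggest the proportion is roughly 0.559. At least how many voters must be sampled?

n = 113

For a proportion with margin E = 0.06 at 80% confidence, z = 1.282.
n = p̂(1−p̂)(z/E)² = 0.559 × 0.441 × (1.282/0.06)² = 112.54
Round up: n = 113.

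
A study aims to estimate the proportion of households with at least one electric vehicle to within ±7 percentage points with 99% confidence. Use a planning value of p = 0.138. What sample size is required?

For a proportion with margin E = 0.07 at 99% confidence, z = 2.576.
n = p̂(1−p̂)(z/E)² = 0.138 × 0.862 × (2.576/0.07)² = 161.09
Round up: n = 162.

n = 162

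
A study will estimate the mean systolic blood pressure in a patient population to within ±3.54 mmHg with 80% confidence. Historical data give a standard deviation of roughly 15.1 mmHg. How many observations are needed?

For a mean, the margin of error is E = z·σ/√n, so n = (zσ/E)².
At 80% confidence, z = 1.282.
n = (1.282 × 15.1 / 3.54)² = 29.90
Round up: n = 30.

n = 30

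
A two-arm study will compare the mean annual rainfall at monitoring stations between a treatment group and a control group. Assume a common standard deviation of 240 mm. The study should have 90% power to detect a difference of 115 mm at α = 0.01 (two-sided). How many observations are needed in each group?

130 per group

For two equal groups, n per group = 2·((z_{α/2} + z_β)·σ/δ)².
z_{α/2} = 2.576; z_β = 1.282 (power 90%).
n = 2 × (3.858 × 240 / 115)² = 2 × 64.83 = 129.66
Round up: n = 130 per group.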